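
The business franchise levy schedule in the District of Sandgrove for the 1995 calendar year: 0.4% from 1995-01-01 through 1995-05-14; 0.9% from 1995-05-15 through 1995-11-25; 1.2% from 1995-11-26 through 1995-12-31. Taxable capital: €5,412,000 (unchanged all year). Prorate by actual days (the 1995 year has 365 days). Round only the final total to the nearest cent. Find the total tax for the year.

1995-01-01 to 1995-05-14: 134 days at 0.4% → €5,412,000 × 0.4% × 134/365 = €7,947.4849
1995-05-15 to 1995-11-25: 195 days at 0.9% → €5,412,000 × 0.9% × 195/365 = €26,022.0822
1995-11-26 to 1995-12-31: 36 days at 1.2% → €5,412,000 × 1.2% × 36/365 = €6,405.4356
Total = €40,375.0027

€40,375.00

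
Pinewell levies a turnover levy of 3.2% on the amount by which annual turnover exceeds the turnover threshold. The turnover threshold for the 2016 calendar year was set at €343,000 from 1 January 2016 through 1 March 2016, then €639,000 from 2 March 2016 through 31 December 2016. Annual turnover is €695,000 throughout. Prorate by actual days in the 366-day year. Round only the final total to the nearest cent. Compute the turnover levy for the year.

€3,370.67

1 January – 1 March 2016: 61 days, exemption €343,000 → (€695,000 − €343,000) × 3.2% × 61/366 = €1,877.3333
2 March – 31 December 2016: 305 days, exemption €639,000 → (€695,000 − €639,000) × 3.2% × 305/366 = €1,493.3333
Total = €3,370.6667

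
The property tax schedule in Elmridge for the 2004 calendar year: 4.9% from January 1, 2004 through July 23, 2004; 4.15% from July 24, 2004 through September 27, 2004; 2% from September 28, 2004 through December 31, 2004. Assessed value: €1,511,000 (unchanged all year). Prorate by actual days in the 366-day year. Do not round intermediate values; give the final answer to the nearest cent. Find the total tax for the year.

€60,621.65

January 1 – July 23, 2004: 205 days at 4.9% → €1,511,000 × 4.9% × 205/366 = €41,469.9317
July 24 – September 27, 2004: 66 days at 4.15% → €1,511,000 × 4.15% × 66/366 = €11,307.7295
September 28 – December 31, 2004: 95 days at 2% → €1,511,000 × 2% × 95/366 = €7,843.9891
Total = €60,621.6503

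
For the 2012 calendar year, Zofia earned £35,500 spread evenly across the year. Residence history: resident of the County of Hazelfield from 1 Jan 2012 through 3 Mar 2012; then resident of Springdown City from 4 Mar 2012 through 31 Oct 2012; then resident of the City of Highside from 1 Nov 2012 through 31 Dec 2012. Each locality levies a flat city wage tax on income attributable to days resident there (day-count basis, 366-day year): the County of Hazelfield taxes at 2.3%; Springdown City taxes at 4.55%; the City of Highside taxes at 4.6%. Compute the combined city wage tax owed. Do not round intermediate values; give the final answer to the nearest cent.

£1,480.72

The County of Hazelfield, 1 Jan – 3 Mar 2012: 63 days → £35,500 × 2.3% × 63/366 = £140.5451
Springdown City, 4 Mar – 31 Oct 2012: 242 days → £35,500 × 4.55% × 242/366 = £1,068.0068
The City of Highside, 1 Nov – 31 Dec 2012: 61 days → £35,500 × 4.6% × 61/366 = £272.1667
Total = £1,480.7186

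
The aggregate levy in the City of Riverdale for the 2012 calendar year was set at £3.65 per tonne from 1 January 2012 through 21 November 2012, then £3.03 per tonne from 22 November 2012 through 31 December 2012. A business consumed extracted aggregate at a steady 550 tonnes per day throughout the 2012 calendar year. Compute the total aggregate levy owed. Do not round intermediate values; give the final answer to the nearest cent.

£721,105.00

1 January – 21 November 2012: 326 days × 550 tonnes/day = 179,300 tonnes at £3.65/tonne → £654,445.00
22 November – 31 December 2012: 40 days × 550 tonnes/day = 22,000 tonnes at £3.03/tonne → £66,660.00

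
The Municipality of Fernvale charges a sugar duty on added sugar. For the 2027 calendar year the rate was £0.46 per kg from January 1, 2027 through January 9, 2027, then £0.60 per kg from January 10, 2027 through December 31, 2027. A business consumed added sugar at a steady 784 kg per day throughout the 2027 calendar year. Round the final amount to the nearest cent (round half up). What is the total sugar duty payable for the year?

January 1 – January 9, 2027: 9 days × 784 kg/day = 7,056 kg at £0.46/kg → £3245.76
January 10 – December 31, 2027: 356 days × 784 kg/day = 279,104 kg at £0.60/kg → £167462.40

£170708.16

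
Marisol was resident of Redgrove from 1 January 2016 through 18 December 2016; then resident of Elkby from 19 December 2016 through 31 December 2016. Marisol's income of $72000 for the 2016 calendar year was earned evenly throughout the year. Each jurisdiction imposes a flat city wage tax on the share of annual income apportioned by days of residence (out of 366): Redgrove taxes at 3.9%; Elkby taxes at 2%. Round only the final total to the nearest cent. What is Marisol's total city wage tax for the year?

$2759.41

Redgrove, 1 January – 18 December 2016: 353 days → $72000 × 3.9% × 353/366 = $2708.2623
Elkby, 19 December – 31 December 2016: 13 days → $72000 × 2% × 13/366 = $51.1475
Total = $2759.4098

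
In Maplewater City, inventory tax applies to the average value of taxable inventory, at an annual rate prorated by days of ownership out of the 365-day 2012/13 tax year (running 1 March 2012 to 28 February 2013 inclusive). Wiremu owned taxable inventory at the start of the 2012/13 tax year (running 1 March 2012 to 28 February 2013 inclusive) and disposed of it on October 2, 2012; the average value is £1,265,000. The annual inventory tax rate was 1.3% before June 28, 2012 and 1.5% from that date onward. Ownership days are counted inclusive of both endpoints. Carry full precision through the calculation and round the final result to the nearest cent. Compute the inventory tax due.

March 1 – June 27, 2012: 119 days at 1.3% → £1,265,000 × 1.3% × 119/365 = £5,361.5205
June 28 – October 2, 2012: 97 days at 1.5% → £1,265,000 × 1.5% × 97/365 = £5,042.6712
Total = £10,404.1918

£10,404.19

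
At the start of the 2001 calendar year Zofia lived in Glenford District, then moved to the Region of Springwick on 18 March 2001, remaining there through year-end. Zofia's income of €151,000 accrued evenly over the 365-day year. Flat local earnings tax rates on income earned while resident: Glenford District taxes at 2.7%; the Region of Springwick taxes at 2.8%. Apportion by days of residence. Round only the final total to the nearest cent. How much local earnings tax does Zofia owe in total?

Glenford District, 1 January – 17 March 2001: 76 days → €151,000 × 2.7% × 76/365 = €848.9096
The Region of Springwick, 18 March – 31 December 2001: 289 days → €151,000 × 2.8% × 289/365 = €3,347.6493
Total = €4,196.5589

€4,196.56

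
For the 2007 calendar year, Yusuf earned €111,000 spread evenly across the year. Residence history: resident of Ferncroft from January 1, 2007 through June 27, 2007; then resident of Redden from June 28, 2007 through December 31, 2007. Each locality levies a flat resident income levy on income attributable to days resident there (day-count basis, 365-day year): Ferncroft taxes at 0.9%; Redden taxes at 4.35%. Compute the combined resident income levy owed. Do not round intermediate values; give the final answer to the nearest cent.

€2,960.96

Ferncroft, January 1 – June 27, 2007: 178 days → €111,000 × 0.9% × 178/365 = €487.1836
Redden, June 28 – December 31, 2007: 187 days → €111,000 × 4.35% × 187/365 = €2,473.7795
Total = €2,960.9630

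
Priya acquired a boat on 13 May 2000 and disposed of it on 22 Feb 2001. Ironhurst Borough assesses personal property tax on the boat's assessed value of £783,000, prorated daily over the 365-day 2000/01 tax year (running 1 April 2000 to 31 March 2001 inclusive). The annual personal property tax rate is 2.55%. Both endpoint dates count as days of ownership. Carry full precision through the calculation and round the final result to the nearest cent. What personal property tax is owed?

£15,644.98

Days held (13 May 2000 – 22 Feb 2001): 286 out of 365
Tax = £783,000 × 2.55% × 286/365 = £15,644.9836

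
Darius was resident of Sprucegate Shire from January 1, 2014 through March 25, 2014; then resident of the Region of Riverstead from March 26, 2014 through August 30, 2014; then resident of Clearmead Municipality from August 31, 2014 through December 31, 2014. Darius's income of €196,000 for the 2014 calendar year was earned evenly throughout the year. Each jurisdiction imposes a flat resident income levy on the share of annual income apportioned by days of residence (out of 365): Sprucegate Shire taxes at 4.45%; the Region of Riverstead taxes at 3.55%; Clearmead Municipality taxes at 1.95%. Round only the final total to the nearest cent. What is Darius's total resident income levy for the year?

Sprucegate Shire, January 1 – March 25, 2014: 84 days → €196,000 × 4.45% × 84/365 = €2,007.2548
The Region of Riverstead, March 26 – August 30, 2014: 158 days → €196,000 × 3.55% × 158/365 = €3,011.9562
Clearmead Municipality, August 31 – December 31, 2014: 123 days → €196,000 × 1.95% × 123/365 = €1,287.9616
Total = €6,307.1726

€6,307.17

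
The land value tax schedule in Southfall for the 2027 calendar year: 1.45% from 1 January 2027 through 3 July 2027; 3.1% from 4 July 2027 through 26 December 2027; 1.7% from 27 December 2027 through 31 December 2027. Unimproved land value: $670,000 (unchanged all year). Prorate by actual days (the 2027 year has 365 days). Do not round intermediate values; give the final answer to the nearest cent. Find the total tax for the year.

$15,068.58

1 January – 3 July 2027: 184 days at 1.45% → $670,000 × 1.45% × 184/365 = $4,897.4247
4 July – 26 December 2027: 176 days at 3.1% → $670,000 × 3.1% × 176/365 = $10,015.1233
27 December – 31 December 2027: 5 days at 1.7% → $670,000 × 1.7% × 5/365 = $156.0274
Total = $15,068.5753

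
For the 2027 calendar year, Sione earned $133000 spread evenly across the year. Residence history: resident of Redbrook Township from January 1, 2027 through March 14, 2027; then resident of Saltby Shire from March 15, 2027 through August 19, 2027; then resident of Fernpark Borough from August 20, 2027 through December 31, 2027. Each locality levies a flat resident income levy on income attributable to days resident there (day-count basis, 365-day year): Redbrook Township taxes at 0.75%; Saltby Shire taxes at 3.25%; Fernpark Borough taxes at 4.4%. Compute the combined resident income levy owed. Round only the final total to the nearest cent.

$4219.02

Redbrook Township, January 1 – March 14, 2027: 73 days → $133000 × 0.75% × 73/365 = $199.5000
Saltby Shire, March 15 – August 19, 2027: 158 days → $133000 × 3.25% × 158/365 = $1871.1096
Fernpark Borough, August 20 – December 31, 2027: 134 days → $133000 × 4.4% × 134/365 = $2148.4055
Total = $4219.0151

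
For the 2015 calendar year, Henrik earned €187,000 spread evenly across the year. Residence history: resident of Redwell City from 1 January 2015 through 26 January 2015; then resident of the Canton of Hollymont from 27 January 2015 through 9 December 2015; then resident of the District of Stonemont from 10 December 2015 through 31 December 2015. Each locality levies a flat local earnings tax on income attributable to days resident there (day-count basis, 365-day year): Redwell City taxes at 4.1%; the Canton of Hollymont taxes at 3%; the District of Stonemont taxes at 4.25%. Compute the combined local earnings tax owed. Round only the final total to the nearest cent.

€5,897.42

Redwell City, 1 January – 26 January 2015: 26 days → €187,000 × 4.1% × 26/365 = €546.1425
The Canton of Hollymont, 27 January – 9 December 2015: 317 days → €187,000 × 3% × 317/365 = €4,872.2466
The District of Stonemont, 10 December – 31 December 2015: 22 days → €187,000 × 4.25% × 22/365 = €479.0274
Total = €5,897.4164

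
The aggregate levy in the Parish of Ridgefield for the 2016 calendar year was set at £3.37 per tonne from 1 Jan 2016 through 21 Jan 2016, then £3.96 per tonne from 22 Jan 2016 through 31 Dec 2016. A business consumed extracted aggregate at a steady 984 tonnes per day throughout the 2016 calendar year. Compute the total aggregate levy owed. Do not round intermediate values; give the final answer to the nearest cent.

1 Jan – 21 Jan 2016: 21 days × 984 tonnes/day = 20,664 tonnes at £3.37/tonne → £69,637.68
22 Jan – 31 Dec 2016: 345 days × 984 tonnes/day = 339,480 tonnes at £3.96/tonne → £1,344,340.80

£1,413,978.48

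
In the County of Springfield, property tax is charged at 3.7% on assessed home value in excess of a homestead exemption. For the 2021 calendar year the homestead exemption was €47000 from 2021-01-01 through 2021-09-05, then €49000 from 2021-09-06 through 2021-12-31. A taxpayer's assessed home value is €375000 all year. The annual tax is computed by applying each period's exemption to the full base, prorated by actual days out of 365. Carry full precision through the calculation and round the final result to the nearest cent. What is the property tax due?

2021-01-01 to 2021-09-05: 248 days, exemption €47000 → (€375000 − €47000) × 3.7% × 248/365 = €8245.8301
2021-09-06 to 2021-12-31: 117 days, exemption €49000 → (€375000 − €49000) × 3.7% × 117/365 = €3866.4493
Total = €12112.2795

€12112.28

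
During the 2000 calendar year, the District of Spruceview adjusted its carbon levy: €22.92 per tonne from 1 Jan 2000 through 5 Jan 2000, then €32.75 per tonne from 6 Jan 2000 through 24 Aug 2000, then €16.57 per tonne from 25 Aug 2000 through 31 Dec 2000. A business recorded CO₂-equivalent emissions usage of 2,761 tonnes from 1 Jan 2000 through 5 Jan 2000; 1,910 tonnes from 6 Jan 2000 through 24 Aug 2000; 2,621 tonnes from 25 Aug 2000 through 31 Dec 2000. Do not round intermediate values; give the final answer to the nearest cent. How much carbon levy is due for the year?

1 Jan – 5 Jan 2000: 2,761 tonnes at €22.92/tonne → €63,282.12
6 Jan – 24 Aug 2000: 1,910 tonnes at €32.75/tonne → €62,552.50
25 Aug – 31 Dec 2000: 2,621 tonnes at €16.57/tonne → €43,429.97

€169,264.59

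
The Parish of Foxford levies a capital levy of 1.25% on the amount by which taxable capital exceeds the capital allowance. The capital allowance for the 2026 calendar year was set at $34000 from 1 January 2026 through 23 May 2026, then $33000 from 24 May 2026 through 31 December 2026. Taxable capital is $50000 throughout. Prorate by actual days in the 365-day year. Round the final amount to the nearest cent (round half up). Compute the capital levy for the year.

1 January – 23 May 2026: 143 days, exemption $34000 → ($50000 − $34000) × 1.25% × 143/365 = $78.3562
24 May – 31 December 2026: 222 days, exemption $33000 → ($50000 − $33000) × 1.25% × 222/365 = $129.2466
Total = $207.6027

$207.60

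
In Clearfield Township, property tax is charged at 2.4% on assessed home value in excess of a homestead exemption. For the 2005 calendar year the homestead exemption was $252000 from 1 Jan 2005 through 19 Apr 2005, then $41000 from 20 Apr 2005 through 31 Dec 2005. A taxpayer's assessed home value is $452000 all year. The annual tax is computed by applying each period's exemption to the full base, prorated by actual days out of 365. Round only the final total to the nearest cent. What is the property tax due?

$8351.74

1 Jan – 19 Apr 2005: 109 days, exemption $252000 → ($452000 − $252000) × 2.4% × 109/365 = $1433.4247
20 Apr – 31 Dec 2005: 256 days, exemption $41000 → ($452000 − $41000) × 2.4% × 256/365 = $6918.3123
Total = $8351.7370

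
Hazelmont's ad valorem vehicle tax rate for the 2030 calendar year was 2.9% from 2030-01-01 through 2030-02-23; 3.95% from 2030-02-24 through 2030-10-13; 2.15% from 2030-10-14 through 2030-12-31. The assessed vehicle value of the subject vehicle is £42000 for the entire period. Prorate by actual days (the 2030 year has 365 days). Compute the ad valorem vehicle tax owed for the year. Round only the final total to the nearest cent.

2030-01-01 to 2030-02-23: 54 days at 2.9% → £42000 × 2.9% × 54/365 = £180.1973
2030-02-24 to 2030-10-13: 232 days at 3.95% → £42000 × 3.95% × 232/365 = £1054.4877
2030-10-14 to 2030-12-31: 79 days at 2.15% → £42000 × 2.15% × 79/365 = £195.4438
Total = £1430.1288

£1430.13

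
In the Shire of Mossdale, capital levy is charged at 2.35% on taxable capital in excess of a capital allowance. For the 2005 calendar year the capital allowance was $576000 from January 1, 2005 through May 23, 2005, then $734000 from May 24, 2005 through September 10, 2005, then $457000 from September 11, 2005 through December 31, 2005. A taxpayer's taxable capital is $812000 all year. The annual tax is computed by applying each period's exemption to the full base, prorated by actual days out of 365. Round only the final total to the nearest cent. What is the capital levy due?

January 1 – May 23, 2005: 143 days, exemption $576000 → ($812000 − $576000) × 2.35% × 143/365 = $2172.8164
May 24 – September 10, 2005: 110 days, exemption $734000 → ($812000 − $734000) × 2.35% × 110/365 = $552.4110
September 11 – December 31, 2005: 112 days, exemption $457000 → ($812000 − $457000) × 2.35% × 112/365 = $2559.8904
Total = $5285.1178

$5285.12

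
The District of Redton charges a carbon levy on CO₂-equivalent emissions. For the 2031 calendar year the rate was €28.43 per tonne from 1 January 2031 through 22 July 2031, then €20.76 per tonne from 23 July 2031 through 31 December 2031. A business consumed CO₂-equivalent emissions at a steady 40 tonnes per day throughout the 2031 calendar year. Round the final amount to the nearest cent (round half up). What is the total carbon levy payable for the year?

€365,376.40

1 January – 22 July 2031: 203 days × 40 tonnes/day = 8,120 tonnes at €28.43/tonne → €230,851.60
23 July – 31 December 2031: 162 days × 40 tonnes/day = 6,480 tonnes at €20.76/tonne → €134,524.80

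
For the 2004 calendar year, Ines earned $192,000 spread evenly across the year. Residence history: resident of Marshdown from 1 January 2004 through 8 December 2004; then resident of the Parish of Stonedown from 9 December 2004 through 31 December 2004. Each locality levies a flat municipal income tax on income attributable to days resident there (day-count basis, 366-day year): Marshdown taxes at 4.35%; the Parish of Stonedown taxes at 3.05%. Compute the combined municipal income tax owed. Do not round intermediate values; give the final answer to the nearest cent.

$8,195.15

Marshdown, 1 January – 8 December 2004: 343 days → $192,000 × 4.35% × 343/366 = $7,827.1475
The Parish of Stonedown, 9 December – 31 December 2004: 23 days → $192,000 × 3.05% × 23/366 = $368.0000
Total = $8,195.1475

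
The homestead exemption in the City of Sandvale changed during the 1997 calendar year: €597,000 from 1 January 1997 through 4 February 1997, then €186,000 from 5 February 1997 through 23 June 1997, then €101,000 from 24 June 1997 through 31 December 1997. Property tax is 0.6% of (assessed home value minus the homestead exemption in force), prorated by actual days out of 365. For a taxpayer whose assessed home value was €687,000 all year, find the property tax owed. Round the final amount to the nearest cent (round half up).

€3,036.41

1 January – 4 February 1997: 35 days, exemption €597,000 → (€687,000 − €597,000) × 0.6% × 35/365 = €51.7808
5 February – 23 June 1997: 139 days, exemption €186,000 → (€687,000 − €186,000) × 0.6% × 139/365 = €1,144.7507
24 June – 31 December 1997: 191 days, exemption €101,000 → (€687,000 − €101,000) × 0.6% × 191/365 = €1,839.8795
Total = €3,036.4110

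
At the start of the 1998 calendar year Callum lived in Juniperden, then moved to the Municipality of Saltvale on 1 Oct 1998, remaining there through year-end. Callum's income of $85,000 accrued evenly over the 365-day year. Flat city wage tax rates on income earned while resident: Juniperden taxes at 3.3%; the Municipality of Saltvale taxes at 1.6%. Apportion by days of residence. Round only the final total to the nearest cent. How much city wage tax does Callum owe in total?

$2,440.78

Juniperden, 1 Jan – 30 Sep 1998: 273 days → $85,000 × 3.3% × 273/365 = $2,097.9863
The Municipality of Saltvale, 1 Oct – 31 Dec 1998: 92 days → $85,000 × 1.6% × 92/365 = $342.7945
Total = $2,440.7808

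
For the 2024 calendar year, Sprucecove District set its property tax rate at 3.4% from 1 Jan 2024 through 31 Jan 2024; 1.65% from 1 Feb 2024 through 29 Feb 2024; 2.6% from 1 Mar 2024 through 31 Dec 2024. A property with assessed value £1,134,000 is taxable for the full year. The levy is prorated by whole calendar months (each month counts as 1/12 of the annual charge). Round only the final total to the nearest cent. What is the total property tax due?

£29,342.25

1 Jan – 31 Jan 2024: 1 month at 3.4% → £1,134,000 × 3.4% × 1/12 = £3,213.0000
1 Feb – 29 Feb 2024: 1 month at 1.65% → £1,134,000 × 1.65% × 1/12 = £1,559.2500
1 Mar – 31 Dec 2024: 10 months at 2.6% → £1,134,000 × 2.6% × 10/12 = £24,570.0000
Total = £29,342.2500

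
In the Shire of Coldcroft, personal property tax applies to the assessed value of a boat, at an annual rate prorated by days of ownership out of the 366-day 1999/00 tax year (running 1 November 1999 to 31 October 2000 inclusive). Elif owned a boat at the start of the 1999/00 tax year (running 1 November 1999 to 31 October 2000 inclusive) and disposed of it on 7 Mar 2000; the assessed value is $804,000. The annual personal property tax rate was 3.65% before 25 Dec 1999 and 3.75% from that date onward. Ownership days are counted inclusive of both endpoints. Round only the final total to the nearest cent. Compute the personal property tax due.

$10,425.64

1 Nov – 24 Dec 1999: 54 days at 3.65% → $804,000 × 3.65% × 54/366 = $4,329.7377
25 Dec 1999 – 7 Mar 2000: 74 days at 3.75% → $804,000 × 3.75% × 74/366 = $6,095.9016
Total = $10,425.6393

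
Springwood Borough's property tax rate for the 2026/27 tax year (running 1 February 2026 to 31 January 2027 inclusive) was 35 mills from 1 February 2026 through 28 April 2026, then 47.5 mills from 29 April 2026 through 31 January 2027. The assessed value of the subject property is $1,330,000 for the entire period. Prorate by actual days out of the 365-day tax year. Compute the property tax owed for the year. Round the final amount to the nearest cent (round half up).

1 February – 28 April 2026: 87 days at 35 mills → $1,330,000 × 3.5% × 87/365 = $11,095.4795
29 April 2026 – 31 January 2027: 278 days at 47.5 mills → $1,330,000 × 4.75% × 278/365 = $48,116.8493
Total = $59,212.3288

$59,212.33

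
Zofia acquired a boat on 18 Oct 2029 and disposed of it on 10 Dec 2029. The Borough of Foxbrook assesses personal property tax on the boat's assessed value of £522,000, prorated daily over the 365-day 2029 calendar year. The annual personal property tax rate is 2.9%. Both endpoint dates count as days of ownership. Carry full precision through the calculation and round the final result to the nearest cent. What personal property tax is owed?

Days held (18 Oct – 10 Dec 2029): 54 out of 365
Tax = £522,000 × 2.9% × 54/365 = £2,239.5945

£2,239.59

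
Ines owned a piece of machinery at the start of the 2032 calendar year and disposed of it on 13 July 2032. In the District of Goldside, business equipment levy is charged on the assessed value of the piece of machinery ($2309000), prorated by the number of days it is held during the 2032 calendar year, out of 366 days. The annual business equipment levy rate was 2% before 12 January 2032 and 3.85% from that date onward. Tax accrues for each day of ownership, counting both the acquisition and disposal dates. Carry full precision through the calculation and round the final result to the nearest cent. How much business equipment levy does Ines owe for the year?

1 January – 11 January 2032: 11 days at 2% → $2309000 × 2% × 11/366 = $1387.9235
12 January – 13 July 2032: 184 days at 3.85% → $2309000 × 3.85% × 184/366 = $44691.1366
Total = $46079.0601

$46079.06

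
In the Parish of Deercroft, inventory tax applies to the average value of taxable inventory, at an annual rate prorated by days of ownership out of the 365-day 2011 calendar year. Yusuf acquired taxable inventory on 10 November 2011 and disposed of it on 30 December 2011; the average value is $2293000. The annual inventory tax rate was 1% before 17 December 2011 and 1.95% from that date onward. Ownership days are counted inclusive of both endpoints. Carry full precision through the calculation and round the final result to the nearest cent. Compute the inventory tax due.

$4039.45

10 November – 16 December 2011: 37 days at 1% → $2293000 × 1% × 37/365 = $2324.4110
17 December – 30 December 2011: 14 days at 1.95% → $2293000 × 1.95% × 14/365 = $1715.0384
Total = $4039.4493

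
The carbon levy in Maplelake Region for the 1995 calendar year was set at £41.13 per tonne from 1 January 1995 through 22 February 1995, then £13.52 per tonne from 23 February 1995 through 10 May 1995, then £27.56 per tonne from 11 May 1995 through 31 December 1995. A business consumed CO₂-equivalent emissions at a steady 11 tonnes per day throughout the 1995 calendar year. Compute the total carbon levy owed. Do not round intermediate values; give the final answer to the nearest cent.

1 January – 22 February 1995: 53 days × 11 tonnes/day = 583 tonnes at £41.13/tonne → £23978.79
23 February – 10 May 1995: 77 days × 11 tonnes/day = 847 tonnes at £13.52/tonne → £11451.44
11 May – 31 December 1995: 235 days × 11 tonnes/day = 2,585 tonnes at £27.56/tonne → £71242.60

£106672.83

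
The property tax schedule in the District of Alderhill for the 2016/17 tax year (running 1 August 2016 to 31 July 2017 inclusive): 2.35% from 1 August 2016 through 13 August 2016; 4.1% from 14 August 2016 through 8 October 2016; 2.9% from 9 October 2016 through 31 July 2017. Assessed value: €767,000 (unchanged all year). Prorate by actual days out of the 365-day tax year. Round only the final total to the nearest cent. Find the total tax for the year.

1 August – 13 August 2016: 13 days at 2.35% → €767,000 × 2.35% × 13/365 = €641.9685
14 August – 8 October 2016: 56 days at 4.1% → €767,000 × 4.1% × 56/365 = €4,824.7452
9 October 2016 – 31 July 2017: 296 days at 2.9% → €767,000 × 2.9% × 296/365 = €18,038.1589
Total = €23,504.8726

€23,504.87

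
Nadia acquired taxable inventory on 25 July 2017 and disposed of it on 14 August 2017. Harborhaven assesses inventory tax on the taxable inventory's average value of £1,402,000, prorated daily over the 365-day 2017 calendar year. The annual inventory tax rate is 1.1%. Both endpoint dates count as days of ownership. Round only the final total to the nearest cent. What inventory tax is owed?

£887.29

Days held (25 July – 14 August 2017): 21 out of 365
Tax = £1,402,000 × 1.1% × 21/365 = £887.2932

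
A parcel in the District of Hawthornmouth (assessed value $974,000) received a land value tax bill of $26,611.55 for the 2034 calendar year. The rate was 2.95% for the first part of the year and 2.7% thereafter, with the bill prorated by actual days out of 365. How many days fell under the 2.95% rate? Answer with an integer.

Let d = days at the first rate; then 365 − d days at the second rate.
$974,000 × [2.95%·d + 2.7%·(365−d)] / 365 = $26,611.55
Solving gives d = 47, so the new rate took effect on 17 Feb 2034.

47 days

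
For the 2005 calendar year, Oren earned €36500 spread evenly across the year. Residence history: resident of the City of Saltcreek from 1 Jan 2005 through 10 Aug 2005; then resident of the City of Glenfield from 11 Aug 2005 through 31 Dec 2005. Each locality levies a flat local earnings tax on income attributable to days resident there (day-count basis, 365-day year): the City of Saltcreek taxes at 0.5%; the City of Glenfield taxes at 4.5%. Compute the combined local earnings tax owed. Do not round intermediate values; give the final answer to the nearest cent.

The City of Saltcreek, 1 Jan – 10 Aug 2005: 222 days → €36500 × 0.5% × 222/365 = €111.0000
The City of Glenfield, 11 Aug – 31 Dec 2005: 143 days → €36500 × 4.5% × 143/365 = €643.5000
Total = €754.5000

€754.50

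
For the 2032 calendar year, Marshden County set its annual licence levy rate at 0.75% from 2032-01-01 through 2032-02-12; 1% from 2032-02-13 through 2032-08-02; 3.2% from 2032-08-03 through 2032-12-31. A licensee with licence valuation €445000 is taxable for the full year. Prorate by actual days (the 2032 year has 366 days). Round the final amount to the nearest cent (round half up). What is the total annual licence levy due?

2032-01-01 to 2032-02-12: 43 days at 0.75% → €445000 × 0.75% × 43/366 = €392.1107
2032-02-13 to 2032-08-02: 172 days at 1% → €445000 × 1% × 172/366 = €2091.2568
2032-08-03 to 2032-12-31: 151 days at 3.2% → €445000 × 3.2% × 151/366 = €5874.9727
Total = €8358.3402

€8358.34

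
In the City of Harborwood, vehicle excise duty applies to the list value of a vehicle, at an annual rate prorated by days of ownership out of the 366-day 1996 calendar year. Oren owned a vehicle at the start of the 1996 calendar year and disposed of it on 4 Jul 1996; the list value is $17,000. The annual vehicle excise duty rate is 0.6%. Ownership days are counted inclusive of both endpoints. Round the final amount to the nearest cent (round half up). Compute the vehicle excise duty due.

Days held (1 Jan – 4 Jul 1996): 186 out of 366
Tax = $17,000 × 0.6% × 186/366 = $51.8361

$51.84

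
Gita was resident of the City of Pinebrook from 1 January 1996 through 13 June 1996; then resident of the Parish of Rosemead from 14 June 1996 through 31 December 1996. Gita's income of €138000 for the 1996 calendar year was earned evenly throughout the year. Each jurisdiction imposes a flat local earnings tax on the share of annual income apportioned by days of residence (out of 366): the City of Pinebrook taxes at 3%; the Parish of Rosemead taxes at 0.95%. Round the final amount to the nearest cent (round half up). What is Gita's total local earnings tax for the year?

€2586.37

The City of Pinebrook, 1 January – 13 June 1996: 165 days → €138000 × 3% × 165/366 = €1866.3934
The Parish of Rosemead, 14 June – 31 December 1996: 201 days → €138000 × 0.95% × 201/366 = €719.9754
Total = €2586.3689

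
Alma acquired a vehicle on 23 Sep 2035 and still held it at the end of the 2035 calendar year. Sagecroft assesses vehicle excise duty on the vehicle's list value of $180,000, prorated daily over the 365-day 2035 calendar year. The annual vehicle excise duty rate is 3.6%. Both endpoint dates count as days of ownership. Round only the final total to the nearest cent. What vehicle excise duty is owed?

$1,775.34

Days held (23 Sep – 31 Dec 2035): 100 out of 365
Tax = $180,000 × 3.6% × 100/365 = $1,775.3425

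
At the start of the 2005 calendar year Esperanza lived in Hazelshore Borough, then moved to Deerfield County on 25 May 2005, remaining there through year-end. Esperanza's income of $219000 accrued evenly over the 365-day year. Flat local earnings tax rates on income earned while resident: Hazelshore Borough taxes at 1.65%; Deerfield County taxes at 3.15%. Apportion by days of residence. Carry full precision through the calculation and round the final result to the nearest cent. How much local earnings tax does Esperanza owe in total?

$5602.50

Hazelshore Borough, 1 Jan – 24 May 2005: 144 days → $219000 × 1.65% × 144/365 = $1425.6000
Deerfield County, 25 May – 31 Dec 2005: 221 days → $219000 × 3.15% × 221/365 = $4176.9000
Total = $5602.5000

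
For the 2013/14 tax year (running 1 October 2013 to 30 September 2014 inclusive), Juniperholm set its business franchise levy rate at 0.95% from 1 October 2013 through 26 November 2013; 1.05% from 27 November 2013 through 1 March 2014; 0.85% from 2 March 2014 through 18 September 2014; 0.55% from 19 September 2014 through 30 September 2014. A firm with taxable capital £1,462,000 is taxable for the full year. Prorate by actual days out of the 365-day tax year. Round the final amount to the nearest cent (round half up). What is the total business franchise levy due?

1 October – 26 November 2013: 57 days at 0.95% → £1,462,000 × 0.95% × 57/365 = £2,168.9671
27 November 2013 – 1 March 2014: 95 days at 1.05% → £1,462,000 × 1.05% × 95/365 = £3,995.4658
2 March – 18 September 2014: 201 days at 0.85% → £1,462,000 × 0.85% × 201/365 = £6,843.3616
19 September – 30 September 2014: 12 days at 0.55% → £1,462,000 × 0.55% × 12/365 = £264.3616
Total = £13,272.1562

£13,272.16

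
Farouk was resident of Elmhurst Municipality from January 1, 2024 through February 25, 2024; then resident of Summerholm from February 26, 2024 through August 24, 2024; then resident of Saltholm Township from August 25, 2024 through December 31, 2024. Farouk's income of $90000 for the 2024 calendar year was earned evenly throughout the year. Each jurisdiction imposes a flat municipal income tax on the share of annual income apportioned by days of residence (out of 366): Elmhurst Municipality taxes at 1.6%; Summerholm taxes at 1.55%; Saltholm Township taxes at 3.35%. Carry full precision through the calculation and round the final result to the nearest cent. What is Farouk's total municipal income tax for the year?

Elmhurst Municipality, January 1 – February 25, 2024: 56 days → $90000 × 1.6% × 56/366 = $220.3279
Summerholm, February 26 – August 24, 2024: 181 days → $90000 × 1.55% × 181/366 = $689.8770
Saltholm Township, August 25 – December 31, 2024: 129 days → $90000 × 3.35% × 129/366 = $1062.6639
Total = $1972.8689

$1972.87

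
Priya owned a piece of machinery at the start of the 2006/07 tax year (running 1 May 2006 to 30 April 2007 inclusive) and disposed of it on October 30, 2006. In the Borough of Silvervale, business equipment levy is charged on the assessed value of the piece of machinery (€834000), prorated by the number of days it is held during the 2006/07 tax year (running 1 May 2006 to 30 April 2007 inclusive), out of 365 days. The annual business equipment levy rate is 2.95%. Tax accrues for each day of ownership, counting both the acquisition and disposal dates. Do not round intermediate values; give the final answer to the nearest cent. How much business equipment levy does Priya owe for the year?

€12335.20

Days held (May 1 – October 30, 2006): 183 out of 365
Tax = €834000 × 2.95% × 183/365 = €12335.2027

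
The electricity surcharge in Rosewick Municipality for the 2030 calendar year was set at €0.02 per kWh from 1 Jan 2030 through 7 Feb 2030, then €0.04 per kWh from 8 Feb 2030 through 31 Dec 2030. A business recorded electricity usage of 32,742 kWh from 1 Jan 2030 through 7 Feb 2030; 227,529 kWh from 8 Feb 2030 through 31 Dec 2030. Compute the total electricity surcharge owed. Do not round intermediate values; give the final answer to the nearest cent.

€9,756.00

1 Jan – 7 Feb 2030: 32,742 kWh at €0.02/kWh → €654.84
8 Feb – 31 Dec 2030: 227,529 kWh at €0.04/kWh → €9,101.16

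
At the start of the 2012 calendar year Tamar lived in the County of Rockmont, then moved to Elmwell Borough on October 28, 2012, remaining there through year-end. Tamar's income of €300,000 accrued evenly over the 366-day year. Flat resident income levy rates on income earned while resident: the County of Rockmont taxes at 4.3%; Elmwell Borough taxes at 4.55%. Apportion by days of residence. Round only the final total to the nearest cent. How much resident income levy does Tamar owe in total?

The County of Rockmont, January 1 – October 27, 2012: 301 days → €300,000 × 4.3% × 301/366 = €10,609.0164
Elmwell Borough, October 28 – December 31, 2012: 65 days → €300,000 × 4.55% × 65/366 = €2,424.1803
Total = €13,033.1967

€13,033.20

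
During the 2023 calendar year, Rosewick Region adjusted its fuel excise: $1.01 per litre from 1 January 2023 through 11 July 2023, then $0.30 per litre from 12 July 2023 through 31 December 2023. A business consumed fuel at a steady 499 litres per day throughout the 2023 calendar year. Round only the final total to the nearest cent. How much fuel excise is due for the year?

1 January – 11 July 2023: 192 days × 499 litres/day = 95,808 litres at $1.01/litre → $96,766.08
12 July – 31 December 2023: 173 days × 499 litres/day = 86,327 litres at $0.30/litre → $25,898.10

$122,664.18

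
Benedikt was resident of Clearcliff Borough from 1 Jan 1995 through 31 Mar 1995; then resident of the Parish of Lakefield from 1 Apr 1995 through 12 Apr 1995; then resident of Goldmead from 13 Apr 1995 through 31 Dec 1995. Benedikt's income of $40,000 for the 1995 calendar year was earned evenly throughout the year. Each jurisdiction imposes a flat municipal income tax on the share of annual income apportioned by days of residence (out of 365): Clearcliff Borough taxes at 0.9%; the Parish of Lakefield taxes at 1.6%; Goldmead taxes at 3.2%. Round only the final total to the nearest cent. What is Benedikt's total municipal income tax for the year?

Clearcliff Borough, 1 Jan – 31 Mar 1995: 90 days → $40,000 × 0.9% × 90/365 = $88.7671
The Parish of Lakefield, 1 Apr – 12 Apr 1995: 12 days → $40,000 × 1.6% × 12/365 = $21.0411
Goldmead, 13 Apr – 31 Dec 1995: 263 days → $40,000 × 3.2% × 263/365 = $922.3014
Total = $1,032.1096

$1,032.11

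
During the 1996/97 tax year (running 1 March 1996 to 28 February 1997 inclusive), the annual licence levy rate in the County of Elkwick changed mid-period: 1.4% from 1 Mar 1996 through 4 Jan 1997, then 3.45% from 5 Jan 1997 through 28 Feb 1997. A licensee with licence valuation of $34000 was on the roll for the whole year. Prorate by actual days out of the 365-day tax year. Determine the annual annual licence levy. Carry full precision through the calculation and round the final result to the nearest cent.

1 Mar 1996 – 4 Jan 1997: 310 days at 1.4% → $34000 × 1.4% × 310/365 = $404.2740
5 Jan – 28 Feb 1997: 55 days at 3.45% → $34000 × 3.45% × 55/365 = $176.7534
Total = $581.0274

$581.03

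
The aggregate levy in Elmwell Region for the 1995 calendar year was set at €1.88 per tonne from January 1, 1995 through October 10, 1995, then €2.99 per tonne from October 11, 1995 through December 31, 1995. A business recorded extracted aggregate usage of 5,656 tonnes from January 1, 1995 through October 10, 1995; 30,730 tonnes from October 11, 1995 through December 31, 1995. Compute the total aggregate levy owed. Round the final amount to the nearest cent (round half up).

€102515.98

January 1 – October 10, 1995: 5,656 tonnes at €1.88/tonne → €10633.28
October 11 – December 31, 1995: 30,730 tonnes at €2.99/tonne → €91882.70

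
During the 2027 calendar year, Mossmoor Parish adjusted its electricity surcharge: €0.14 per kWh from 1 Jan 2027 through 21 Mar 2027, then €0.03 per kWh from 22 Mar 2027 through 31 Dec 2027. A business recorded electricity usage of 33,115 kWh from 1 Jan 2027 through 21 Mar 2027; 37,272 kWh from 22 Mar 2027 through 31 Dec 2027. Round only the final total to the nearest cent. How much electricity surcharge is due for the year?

€5,754.26

1 Jan – 21 Mar 2027: 33,115 kWh at €0.14/kWh → €4,636.10
22 Mar – 31 Dec 2027: 37,272 kWh at €0.03/kWh → €1,118.16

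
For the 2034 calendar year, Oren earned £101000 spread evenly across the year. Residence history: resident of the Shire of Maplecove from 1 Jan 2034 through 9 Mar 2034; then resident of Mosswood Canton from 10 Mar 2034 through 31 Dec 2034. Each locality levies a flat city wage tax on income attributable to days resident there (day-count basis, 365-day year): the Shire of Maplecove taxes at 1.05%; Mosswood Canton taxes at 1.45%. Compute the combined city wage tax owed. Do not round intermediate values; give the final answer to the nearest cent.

£1389.23

The Shire of Maplecove, 1 Jan – 9 Mar 2034: 68 days → £101000 × 1.05% × 68/365 = £197.5726
Mosswood Canton, 10 Mar – 31 Dec 2034: 297 days → £101000 × 1.45% × 297/365 = £1191.6616
Total = £1389.2342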